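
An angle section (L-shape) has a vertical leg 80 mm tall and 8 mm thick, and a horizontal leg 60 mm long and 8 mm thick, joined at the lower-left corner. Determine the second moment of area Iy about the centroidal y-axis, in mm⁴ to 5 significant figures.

Treat the section as a set of non-overlapping primitives; coordinates are from the bounding-box lower-left.
Vertical leg: 8 × 80, A = 640 mm², x = 4 mm, Ī = 3413.333 mm⁴.
Horizontal leg (remainder): 52 × 8, A = 416 mm², x = 34 mm, Ī = 93738.67 mm⁴.
Centroid: x̄ = ΣA·x / ΣA = 15.81818 mm.
Transfer each piece to the centroidal y-axis using Ī + A·d² with d = x − 15.81818:
  vertical leg: d = -11.81818 mm → contributes +92801.76 mm⁴
  horizontal leg (remainder): d = 18.18182 mm → contributes +231259.3 mm⁴
Total I = 324061.1 mm⁴.

Iy ≈ 3.2406 × 10⁵ mm⁴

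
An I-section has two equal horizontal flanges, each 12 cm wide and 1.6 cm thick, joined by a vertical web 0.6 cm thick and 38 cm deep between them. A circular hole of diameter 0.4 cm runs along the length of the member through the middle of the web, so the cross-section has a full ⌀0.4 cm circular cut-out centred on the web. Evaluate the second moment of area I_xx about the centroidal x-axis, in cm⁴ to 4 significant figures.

I_xx ≈ 1.781 × 10⁴ cm⁴

Decompose the section into non-overlapping parts with the origin at the bottom-left of its bounding rectangle.
Bottom flange: 12 × 1.6, A = 19.2 cm², y = 0.8 cm, Ī = 4.096 cm⁴.
Web: 0.6 × 38, A = 22.8 cm², y = 20.6 cm, Ī = 2743.6 cm⁴.
Top flange: 12 × 1.6, A = 19.2 cm², y = 40.4 cm, Ī = 4.096 cm⁴.
Hole (subtracted): ⌀0.4, A = 0.125664 cm², y = 20.6 cm, Ī = 0.00125664 cm⁴.
By symmetry the centroid is at mid-height, ȳ = 20.6 cm.
Transfer each piece to the centroidal x-axis using Ī + A·d² with d = y − 20.6:
  bottom flange: d = -19.8 cm → contributes +7531.26 cm⁴
  web: d = 0 cm → contributes +2743.6 cm⁴
  top flange: d = 19.8 cm → contributes +7531.26 cm⁴
  hole: d = 0 cm → contributes −0.00125664 cm⁴
Total I = 17806.1 cm⁴.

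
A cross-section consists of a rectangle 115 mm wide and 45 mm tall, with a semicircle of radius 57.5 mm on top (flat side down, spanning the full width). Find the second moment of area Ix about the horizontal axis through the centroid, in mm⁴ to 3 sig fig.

Ix ≈ 7.78 × 10⁶ mm⁴

Decompose the section into non-overlapping parts with the origin at the bottom-left of its bounding rectangle.
Rectangular body: 115 × 45, A = 5 175 mm², y = 22.5 mm, Ī = 873 281 mm⁴.
Semicircular cap: semicircle r = 57.5, A = 5193.4 mm², y = 69.404 mm, Ī = 1 199 785 mm⁴.
Centroid: ȳ = ΣA·y / ΣA = 45.994 mm.
Transfer each piece to the horizontal axis through the centroid using Ī + A·d² with d = y − 45.994:
  rectangular body: d = -23.494 mm → contributes +3 729 618 mm⁴
  semicircular cap: d = 23.41 mm → contributes +4 045 978 mm⁴
Total I = 7 775 596 mm⁴.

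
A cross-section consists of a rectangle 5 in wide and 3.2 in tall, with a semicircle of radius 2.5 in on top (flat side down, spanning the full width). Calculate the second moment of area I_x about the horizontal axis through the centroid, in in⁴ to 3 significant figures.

I_x ≈ 61.0 in⁴

Treat the section as a set of non-overlapping primitives; coordinates are from the bounding-box lower-left.
Rectangular body: 5 × 3.2, A = 16 in², y = 1.6 in, Ī = 13.653 in⁴.
Semicircular cap: semicircle r = 2.5, A = 9.8175 in², y = 4.261 in, Ī = 4.2874 in⁴.
Centroid: ȳ = ΣA·y / ΣA = 2.6119 in.
Transfer each piece to the horizontal axis through the centroid using Ī + A·d² with d = y − 2.6119:
  rectangular body: d = -1.0119 in → contributes +30.036 in⁴
  semicircular cap: d = 1.6491 in → contributes +30.987 in⁴
Total I = 61.024 in⁴.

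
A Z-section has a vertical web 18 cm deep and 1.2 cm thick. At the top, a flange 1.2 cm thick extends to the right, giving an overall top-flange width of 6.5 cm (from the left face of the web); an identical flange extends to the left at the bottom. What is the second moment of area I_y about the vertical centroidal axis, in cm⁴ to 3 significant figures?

Break the section into simple shapes (no overlaps), measuring from the bottom-left corner of the bounding box.
Web: 1.2 × 18, A = 21.6 cm², x = 5.9 cm, Ī = 2.592 cm⁴.
Top flange (beyond web): 5.3 × 1.2, A = 6.36 cm², x = 9.15 cm, Ī = 14.888 cm⁴.
Bottom flange (beyond web): 5.3 × 1.2, A = 6.36 cm², x = 2.65 cm, Ī = 14.888 cm⁴.
Centroid: x̄ = ΣA·x / ΣA = 5.9 cm.
Transfer each piece to the vertical centroidal axis using Ī + A·d² with d = x − 5.9:
  web: d = 0 cm → contributes +2.592 cm⁴
  top flange (beyond web): d = 3.25 cm → contributes +82.065 cm⁴
  bottom flange (beyond web): d = -3.25 cm → contributes +82.065 cm⁴
Total I = 166.72 cm⁴.

I_y ≈ 167 cm⁴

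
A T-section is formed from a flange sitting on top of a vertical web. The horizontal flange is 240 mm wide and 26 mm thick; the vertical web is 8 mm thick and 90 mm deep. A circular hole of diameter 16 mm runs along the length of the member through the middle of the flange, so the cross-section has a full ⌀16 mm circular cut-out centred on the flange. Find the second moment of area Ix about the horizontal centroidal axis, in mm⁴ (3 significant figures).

Ix ≈ 3.00 × 10⁶ mm⁴

Split into non-overlapping primitives; take the origin at the lower-left of the bounding box.
Flange: 240 × 26, A = 6 240 mm², y = 103 mm, Ī = 351 520 mm⁴.
Web: 8 × 90, A = 720 mm², y = 45 mm, Ī = 486 000 mm⁴.
Hole (subtracted): ⌀16, A = 201.06 mm², y = 103 mm, Ī = 3 217 mm⁴.
Centroid: ȳ = ΣA·y / ΣA = 96.822 mm.
Transfer each piece to the horizontal centroidal axis using Ī + A·d² with d = y − 96.822:
  flange: d = 6.1785 mm → contributes +589 724 mm⁴
  web: d = -51.822 mm → contributes +2 419 538 mm⁴
  hole: d = 6.1785 mm → contributes −10 892 mm⁴
Total I = 2 998 369 mm⁴.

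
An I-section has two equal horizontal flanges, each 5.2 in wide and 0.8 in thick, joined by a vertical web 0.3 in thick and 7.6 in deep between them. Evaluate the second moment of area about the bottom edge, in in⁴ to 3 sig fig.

I_base ≈ 382 in⁴

Break the section into simple shapes (no overlaps), measuring from the bottom-left corner of the bounding box.
Bottom flange: 5.2 × 0.8, A = 4.16 in², y = 0.4 in, Ī = 0.22187 in⁴.
Web: 0.3 × 7.6, A = 2.28 in², y = 4.6 in, Ī = 10.974 in⁴.
Top flange: 5.2 × 0.8, A = 4.16 in², y = 8.8 in, Ī = 0.22187 in⁴.
Transfer each piece to a horizontal axis along the bottom face using Ī + A·d² with d = y − 0:
  bottom flange: d = 0.4 in → contributes +0.88747 in⁴
  web: d = 4.6 in → contributes +59.219 in⁴
  top flange: d = 8.8 in → contributes +322.37 in⁴
Total I = 382.48 in⁴.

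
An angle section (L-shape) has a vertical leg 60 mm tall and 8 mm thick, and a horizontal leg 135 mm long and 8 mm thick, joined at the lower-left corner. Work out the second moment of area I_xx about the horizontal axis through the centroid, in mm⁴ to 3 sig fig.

Decompose the section into non-overlapping parts with the origin at the bottom-left of its bounding rectangle.
Vertical leg: 8 × 60, A = 480 mm², y = 30 mm, Ī = 144 000 mm⁴.
Horizontal leg (remainder): 127 × 8, A = 1 016 mm², y = 4 mm, Ī = 5418.7 mm⁴.
Centroid: ȳ = ΣA·y / ΣA = 12.342 mm.
Transfer each piece to the horizontal axis through the centroid using Ī + A·d² with d = y − 12.342:
  vertical leg: d = 17.658 mm → contributes +293 662 mm⁴
  horizontal leg (remainder): d = -8.3422 mm → contributes +76 125 mm⁴
Total I = 369 787 mm⁴.

I_xx ≈ 3.70 × 10⁵ mm⁴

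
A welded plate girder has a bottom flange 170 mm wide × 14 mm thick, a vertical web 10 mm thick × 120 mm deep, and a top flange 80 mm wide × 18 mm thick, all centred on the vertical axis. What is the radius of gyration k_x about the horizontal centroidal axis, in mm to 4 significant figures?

k_x ≈ 60.44 mm

Split into non-overlapping primitives; take the origin at the lower-left of the bounding box.
Bottom plate: 170 × 14, A = 2 380 mm², y = 7 mm, Ī = 38873.3 mm⁴.
Web plate: 10 × 120, A = 1 200 mm², y = 74 mm, Ī = 1 440 000 mm⁴.
Top plate: 80 × 18, A = 1 440 mm², y = 143 mm, Ī = 38 880 mm⁴.
Centroid: ȳ = ΣA·y / ΣA = 62.0279 mm.
Transfer each piece to the horizontal centroidal axis using Ī + A·d² with d = y − 62.0279:
  bottom plate: d = -55.0279 mm → contributes +7 245 676 mm⁴
  web plate: d = 11.9721 mm → contributes +1 611 998 mm⁴
  top plate: d = 80.9721 mm → contributes +9 480 215 mm⁴
Total I = 18 337 889 mm⁴.
Radius of gyration: k = √(I/A) = √(18 337 889 / 5 020) = 60.4398 mm.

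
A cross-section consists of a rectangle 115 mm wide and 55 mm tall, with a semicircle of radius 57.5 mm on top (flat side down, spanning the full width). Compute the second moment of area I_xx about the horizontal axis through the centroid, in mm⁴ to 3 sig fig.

Break the section into simple shapes (no overlaps), measuring from the bottom-left corner of the bounding box.
Rectangular body: 115 × 55, A = 6 325 mm², y = 27.5 mm, Ī = 1 594 427 mm⁴.
Semicircular cap: semicircle r = 57.5, A = 5193.4 mm², y = 79.404 mm, Ī = 1 199 785 mm⁴.
Centroid: ȳ = ΣA·y / ΣA = 50.902 mm.
Transfer each piece to the horizontal axis through the centroid using Ī + A·d² with d = y − 50.902:
  rectangular body: d = -23.402 mm → contributes +5 058 456 mm⁴
  semicircular cap: d = 28.501 mm → contributes +5 418 561 mm⁴
Total I = 10 477 018 mm⁴.

I_xx ≈ 1.05 × 10⁷ mm⁴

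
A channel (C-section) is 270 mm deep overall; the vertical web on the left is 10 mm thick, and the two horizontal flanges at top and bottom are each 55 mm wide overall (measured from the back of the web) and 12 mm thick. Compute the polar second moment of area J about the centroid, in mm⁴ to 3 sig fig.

J ≈ 3.52 × 10⁷ mm⁴

Break the section into simple shapes (no overlaps), measuring from the bottom-left corner of the bounding box.
Web: 10 × 270, A = 2 700 mm², y = 135 mm, Ī = 16 402 500 mm⁴.
Top flange (beyond web): 45 × 12, A = 540 mm², y = 264 mm, Ī = 6 480 mm⁴.
Bottom flange (beyond web): 45 × 12, A = 540 mm², y = 6 mm, Ī = 6 480 mm⁴.
By symmetry the centroid is at mid-height, ȳ = 135 mm.
Transfer each piece to the centroidal x-axis using Ī + A·d² with d = y − 135:
  web: d = 0 mm → contributes +16 402 500 mm⁴
  top flange (beyond web): d = 129 mm → contributes +8 992 620 mm⁴
  bottom flange (beyond web): d = -129 mm → contributes +8 992 620 mm⁴
Total I = 34 387 740 mm⁴.
For the y-axis: x̄ = 12.857 mm.
Repeating about the centroidal y-axis gives I_y = 788 143 mm⁴.
Polar second moment: J = I_x + I_y = 35 175 883 mm⁴.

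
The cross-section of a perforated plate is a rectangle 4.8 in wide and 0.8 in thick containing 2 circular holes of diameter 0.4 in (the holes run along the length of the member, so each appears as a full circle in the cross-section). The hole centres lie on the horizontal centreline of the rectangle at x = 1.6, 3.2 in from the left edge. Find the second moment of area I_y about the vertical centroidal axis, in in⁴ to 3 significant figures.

Break the section into simple shapes (no overlaps), measuring from the bottom-left corner of the bounding box.
Plate: 4.8 × 0.8, A = 3.84 in², x = 2.4 in, Ī = 7.3728 in⁴.
Hole 1 (subtracted): ⌀0.4, A = 0.12566 in², x = 1.6 in, Ī = 0.0012566 in⁴.
Hole 2 (subtracted): ⌀0.4, A = 0.12566 in², x = 3.2 in, Ī = 0.0012566 in⁴.
By symmetry the centroid is at mid-width, x̄ = 2.4 in.
Transfer each piece to the vertical centroidal axis using Ī + A·d² with d = x − 2.4:
  plate: d = 0 in → contributes +7.3728 in⁴
  hole 1: d = -0.8 in → contributes −0.081681 in⁴
  hole 2: d = 0.8 in → contributes −0.081681 in⁴
Total I = 7.2094 in⁴.

I_y ≈ 7.21 in⁴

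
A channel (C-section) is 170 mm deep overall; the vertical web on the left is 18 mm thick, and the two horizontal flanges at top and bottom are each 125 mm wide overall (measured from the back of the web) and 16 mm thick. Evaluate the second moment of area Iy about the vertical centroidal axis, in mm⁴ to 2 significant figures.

Split into non-overlapping primitives; take the origin at the lower-left of the bounding box.
Web: 18 × 170, A = 3 060 mm², x = 9 mm, Ī = 82 620 mm⁴.
Top flange (beyond web): 107 × 16, A = 1 712 mm², x = 71.5 mm, Ī = 1 633 391 mm⁴.
Bottom flange (beyond web): 107 × 16, A = 1 712 mm², x = 71.5 mm, Ī = 1 633 391 mm⁴.
Centroid: x̄ = ΣA·x / ΣA = 42 mm.
Transfer each piece to the vertical centroidal axis using Ī + A·d² with d = x − 42:
  web: d = -33 mm → contributes +3 415 832 mm⁴
  top flange (beyond web): d = 29.5 mm → contributes +3 122 823 mm⁴
  bottom flange (beyond web): d = 29.5 mm → contributes +3 122 823 mm⁴
Total I = 9 661 477 mm⁴.

Iy ≈ 9.7 × 10⁶ mm⁴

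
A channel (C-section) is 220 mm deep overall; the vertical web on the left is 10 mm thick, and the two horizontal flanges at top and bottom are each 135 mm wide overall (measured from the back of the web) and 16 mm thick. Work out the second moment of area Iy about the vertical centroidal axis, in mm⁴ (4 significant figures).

Iy ≈ 1.169 × 10⁷ mm⁴

Treat the section as a set of non-overlapping primitives; coordinates are from the bounding-box lower-left.
Web: 10 × 220, A = 2 200 mm², x = 5 mm, Ī = 18333.3 mm⁴.
Top flange (beyond web): 125 × 16, A = 2 000 mm², x = 72.5 mm, Ī = 2 604 167 mm⁴.
Bottom flange (beyond web): 125 × 16, A = 2 000 mm², x = 72.5 mm, Ī = 2 604 167 mm⁴.
Centroid: x̄ = ΣA·x / ΣA = 48.5484 mm.
Transfer each piece to the vertical centroidal axis using Ī + A·d² with d = x − 48.5484:
  web: d = -43.5484 mm → contributes +4 190 550 mm⁴
  top flange (beyond web): d = 23.9516 mm → contributes +3 751 526 mm⁴
  bottom flange (beyond web): d = 23.9516 mm → contributes +3 751 526 mm⁴
Total I = 11 693 602 mm⁴.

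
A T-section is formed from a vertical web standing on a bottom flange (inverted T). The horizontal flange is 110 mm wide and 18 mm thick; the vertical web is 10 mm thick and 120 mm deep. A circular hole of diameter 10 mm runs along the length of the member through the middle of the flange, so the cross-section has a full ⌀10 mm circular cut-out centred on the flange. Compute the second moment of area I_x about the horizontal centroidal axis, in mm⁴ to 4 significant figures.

Split into non-overlapping primitives; take the origin at the lower-left of the bounding box.
Flange: 110 × 18, A = 1 980 mm², y = 9 mm, Ī = 53 460 mm⁴.
Web: 10 × 120, A = 1 200 mm², y = 78 mm, Ī = 1 440 000 mm⁴.
Hole (subtracted): ⌀10, A = 78.5398 mm², y = 9 mm, Ī = 490.874 mm⁴.
Centroid: ȳ = ΣA·y / ΣA = 35.6971 mm.
Transfer each piece to the horizontal centroidal axis using Ī + A·d² with d = y − 35.6971:
  flange: d = -26.6971 mm → contributes +1 464 676 mm⁴
  web: d = 42.3029 mm → contributes +3 587 442 mm⁴
  hole: d = -26.6971 mm → contributes −56 469 mm⁴
Total I = 4 995 649 mm⁴.

I_x ≈ 4.996 × 10⁶ mm⁴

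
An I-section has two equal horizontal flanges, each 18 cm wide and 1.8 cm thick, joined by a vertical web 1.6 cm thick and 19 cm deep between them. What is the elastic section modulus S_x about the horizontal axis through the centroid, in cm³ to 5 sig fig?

S_x ≈ 702.73 cm³

Treat the section as a set of non-overlapping primitives; coordinates are from the bounding-box lower-left.
Bottom flange: 18 × 1.8, A = 32.4 cm², y = 0.9 cm, Ī = 8.748 cm⁴.
Web: 1.6 × 19, A = 30.4 cm², y = 11.3 cm, Ī = 914.5333 cm⁴.
Top flange: 18 × 1.8, A = 32.4 cm², y = 21.7 cm, Ī = 8.748 cm⁴.
By symmetry the centroid is at mid-height, ȳ = 11.3 cm.
Transfer each piece to the horizontal axis through the centroid using Ī + A·d² with d = y − 11.3:
  bottom flange: d = -10.4 cm → contributes +3513.132 cm⁴
  web: d = 0 cm → contributes +914.5333 cm⁴
  top flange: d = 10.4 cm → contributes +3513.132 cm⁴
Total I = 7940.797 cm⁴.
Extreme fibre distance c = 11.3 cm; S = I/c = 702.7254 cm³.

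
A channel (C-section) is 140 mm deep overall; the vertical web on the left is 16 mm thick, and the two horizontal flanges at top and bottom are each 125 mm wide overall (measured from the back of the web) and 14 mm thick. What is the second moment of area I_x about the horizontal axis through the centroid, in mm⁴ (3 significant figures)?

I_x ≈ 1.58 × 10⁷ mm⁴

Split into non-overlapping primitives; take the origin at the lower-left of the bounding box.
Web: 16 × 140, A = 2 240 mm², y = 70 mm, Ī = 3 658 667 mm⁴.
Top flange (beyond web): 109 × 14, A = 1 526 mm², y = 133 mm, Ī = 24 925 mm⁴.
Bottom flange (beyond web): 109 × 14, A = 1 526 mm², y = 7 mm, Ī = 24 925 mm⁴.
By symmetry the centroid is at mid-height, ȳ = 70 mm.
Transfer each piece to the horizontal axis through the centroid using Ī + A·d² with d = y − 70:
  web: d = 0 mm → contributes +3 658 667 mm⁴
  top flange (beyond web): d = 63 mm → contributes +6 081 619 mm⁴
  bottom flange (beyond web): d = -63 mm → contributes +6 081 619 mm⁴
Total I = 15 821 904 mm⁴.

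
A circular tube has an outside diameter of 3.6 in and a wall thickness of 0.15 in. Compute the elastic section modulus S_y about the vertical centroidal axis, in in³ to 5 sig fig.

Split into non-overlapping primitives; take the origin at the lower-left of the bounding box.
Outer circle: ⌀3.6, A = 10.17876 in², x = 1.8 in, Ī = 8.244796 in⁴.
Bore (subtracted): ⌀3.3, A = 8.552986 in², x = 1.8 in, Ī = 5.821376 in⁴.
By symmetry the centroid is at mid-width, x̄ = 1.8 in.
All pieces are centred on the vertical centroidal axis, so I = ΣĪ (holes subtracted) = 2.42342 in⁴.
Extreme fibre distance c = 1.8 in; S = I/c = 1.346344 in³.

S_y ≈ 1.3463 in³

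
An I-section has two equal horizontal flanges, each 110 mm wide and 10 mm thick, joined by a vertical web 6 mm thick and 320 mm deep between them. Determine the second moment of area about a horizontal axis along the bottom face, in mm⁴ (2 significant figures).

Treat the section as a set of non-overlapping primitives; coordinates are from the bounding-box lower-left.
Bottom flange: 110 × 10, A = 1 100 mm², y = 5 mm, Ī = 9 167 mm⁴.
Web: 6 × 320, A = 1 920 mm², y = 170 mm, Ī = 16 384 000 mm⁴.
Top flange: 110 × 10, A = 1 100 mm², y = 335 mm, Ī = 9 167 mm⁴.
Transfer each piece to the base of the section using Ī + A·d² with d = y − 0:
  bottom flange: d = 5 mm → contributes +36 667 mm⁴
  web: d = 170 mm → contributes +71 872 000 mm⁴
  top flange: d = 335 mm → contributes +123 456 667 mm⁴
Total I = 195 365 333 mm⁴.

I_base ≈ 2.0 × 10⁸ mm⁴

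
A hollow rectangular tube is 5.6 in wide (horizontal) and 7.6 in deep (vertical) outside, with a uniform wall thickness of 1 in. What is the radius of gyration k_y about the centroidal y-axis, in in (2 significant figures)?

k_y ≈ 2.0 in

Split into non-overlapping primitives; take the origin at the lower-left of the bounding box.
Outer rectangle: 5.6 × 7.6, A = 42.56 in², x = 2.8 in, Ī = 111.2 in⁴.
Inner void (subtracted): 3.6 × 5.6, A = 20.16 in², x = 2.8 in, Ī = 21.77 in⁴.
By symmetry the centroid is at mid-width, x̄ = 2.8 in.
All pieces are centred on the centroidal y-axis, so I = ΣĪ (holes subtracted) = 89.45 in⁴.
Radius of gyration: k = √(I/A) = √(89.45 / 22.4) = 1.998 in.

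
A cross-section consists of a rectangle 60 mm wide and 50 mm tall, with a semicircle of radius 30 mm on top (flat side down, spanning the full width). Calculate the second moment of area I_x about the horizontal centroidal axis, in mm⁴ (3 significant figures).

I_x ≈ 2.08 × 10⁶ mm⁴

Treat the section as a set of non-overlapping primitives; coordinates are from the bounding-box lower-left.
Rectangular body: 60 × 50, A = 3 000 mm², y = 25 mm, Ī = 625 000 mm⁴.
Semicircular cap: semicircle r = 30, A = 1413.7 mm², y = 62.732 mm, Ī = 88 903 mm⁴.
Centroid: ȳ = ΣA·y / ΣA = 37.086 mm.
Transfer each piece to the horizontal centroidal axis using Ī + A·d² with d = y − 37.086:
  rectangular body: d = -12.086 mm → contributes +1 063 193 mm⁴
  semicircular cap: d = 25.647 mm → contributes +1 018 779 mm⁴
Total I = 2 081 972 mm⁴.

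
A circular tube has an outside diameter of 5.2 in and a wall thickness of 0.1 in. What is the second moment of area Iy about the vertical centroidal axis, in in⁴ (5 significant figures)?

Iy ≈ 5.2112 in⁴

Break the section into simple shapes (no overlaps), measuring from the bottom-left corner of the bounding box.
Outer circle: ⌀5.2, A = 21.23717 in², x = 2.6 in, Ī = 35.89081 in⁴.
Bore (subtracted): ⌀5, A = 19.63495 in², x = 2.6 in, Ī = 30.67962 in⁴.
By symmetry the centroid is at mid-width, x̄ = 2.6 in.
All pieces are centred on the vertical centroidal axis, so I = ΣĪ (holes subtracted) = 5.211195 in⁴.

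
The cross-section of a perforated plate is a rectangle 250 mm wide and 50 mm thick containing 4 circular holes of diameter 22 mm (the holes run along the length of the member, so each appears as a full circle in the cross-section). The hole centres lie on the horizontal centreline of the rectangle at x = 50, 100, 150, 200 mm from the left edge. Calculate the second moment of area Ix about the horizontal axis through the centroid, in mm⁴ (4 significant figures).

Decompose the section into non-overlapping parts with the origin at the bottom-left of its bounding rectangle.
Plate: 250 × 50, A = 12 500 mm², y = 25 mm, Ī = 2 604 167 mm⁴.
Hole 1 (subtracted): ⌀22, A = 380.133 mm², y = 25 mm, Ī = 11 499 mm⁴.
Hole 2 (subtracted): ⌀22, A = 380.133 mm², y = 25 mm, Ī = 11 499 mm⁴.
Hole 3 (subtracted): ⌀22, A = 380.133 mm², y = 25 mm, Ī = 11 499 mm⁴.
Hole 4 (subtracted): ⌀22, A = 380.133 mm², y = 25 mm, Ī = 11 499 mm⁴.
By symmetry the centroid is at mid-height, ȳ = 25 mm.
All pieces are centred on the horizontal axis through the centroid, so I = ΣĪ (holes subtracted) = 2 558 171 mm⁴.

Ix ≈ 2.558 × 10⁶ mm⁴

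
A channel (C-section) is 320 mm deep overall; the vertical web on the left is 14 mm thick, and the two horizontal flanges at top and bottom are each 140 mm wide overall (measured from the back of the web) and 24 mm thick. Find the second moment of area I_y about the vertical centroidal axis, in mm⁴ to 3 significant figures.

I_y ≈ 2.07 × 10⁷ mm⁴

Decompose the section into non-overlapping parts with the origin at the bottom-left of its bounding rectangle.
Web: 14 × 320, A = 4 480 mm², x = 7 mm, Ī = 73 173 mm⁴.
Top flange (beyond web): 126 × 24, A = 3 024 mm², x = 77 mm, Ī = 4 000 752 mm⁴.
Bottom flange (beyond web): 126 × 24, A = 3 024 mm², x = 77 mm, Ī = 4 000 752 mm⁴.
Centroid: x̄ = ΣA·x / ΣA = 47.213 mm.
Transfer each piece to the vertical centroidal axis using Ī + A·d² with d = x − 47.213:
  web: d = -40.213 mm → contributes +7 317 631 mm⁴
  top flange (beyond web): d = 29.787 mm → contributes +6 683 885 mm⁴
  bottom flange (beyond web): d = 29.787 mm → contributes +6 683 885 mm⁴
Total I = 20 685 401 mm⁴.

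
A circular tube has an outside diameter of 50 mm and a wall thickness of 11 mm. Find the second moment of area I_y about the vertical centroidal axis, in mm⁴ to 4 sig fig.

Split into non-overlapping primitives; take the origin at the lower-left of the bounding box.
Outer circle: ⌀50, A = 1963.5 mm², x = 25 mm, Ī = 306 796 mm⁴.
Bore (subtracted): ⌀28, A = 615.752 mm², x = 25 mm, Ī = 30171.9 mm⁴.
By symmetry the centroid is at mid-width, x̄ = 25 mm.
All pieces are centred on the vertical centroidal axis, so I = ΣĪ (holes subtracted) = 276 624 mm⁴.

I_y ≈ 2.766 × 10⁵ mm⁴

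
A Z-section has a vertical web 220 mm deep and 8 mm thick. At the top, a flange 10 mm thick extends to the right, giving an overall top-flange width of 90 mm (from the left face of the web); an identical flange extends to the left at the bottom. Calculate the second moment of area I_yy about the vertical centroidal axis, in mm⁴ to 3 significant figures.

I_yy ≈ 4.25 × 10⁶ mm⁴

Decompose the section into non-overlapping parts with the origin at the bottom-left of its bounding rectangle.
Web: 8 × 220, A = 1 760 mm², x = 86 mm, Ī = 9386.7 mm⁴.
Top flange (beyond web): 82 × 10, A = 820 mm², x = 131 mm, Ī = 459 473 mm⁴.
Bottom flange (beyond web): 82 × 10, A = 820 mm², x = 41 mm, Ī = 459 473 mm⁴.
Centroid: x̄ = ΣA·x / ΣA = 86 mm.
Transfer each piece to the vertical centroidal axis using Ī + A·d² with d = x − 86:
  web: d = 0 mm → contributes +9386.7 mm⁴
  top flange (beyond web): d = 45 mm → contributes +2 119 973 mm⁴
  bottom flange (beyond web): d = -45 mm → contributes +2 119 973 mm⁴
Total I = 4 249 333 mm⁴.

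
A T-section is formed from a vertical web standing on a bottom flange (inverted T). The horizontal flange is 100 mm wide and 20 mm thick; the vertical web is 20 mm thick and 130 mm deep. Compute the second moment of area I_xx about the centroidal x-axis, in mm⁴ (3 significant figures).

Treat the section as a set of non-overlapping primitives; coordinates are from the bounding-box lower-left.
Flange: 100 × 20, A = 2 000 mm², y = 10 mm, Ī = 66 667 mm⁴.
Web: 20 × 130, A = 2 600 mm², y = 85 mm, Ī = 3 661 667 mm⁴.
Centroid: ȳ = ΣA·y / ΣA = 52.391 mm.
Transfer each piece to the centroidal x-axis using Ī + A·d² with d = y − 52.391:
  flange: d = -42.391 mm → contributes +3 660 712 mm⁴
  web: d = 32.609 mm → contributes +6 426 317 mm⁴
Total I = 10 087 029 mm⁴.

I_xx ≈ 1.01 × 10⁷ mm⁴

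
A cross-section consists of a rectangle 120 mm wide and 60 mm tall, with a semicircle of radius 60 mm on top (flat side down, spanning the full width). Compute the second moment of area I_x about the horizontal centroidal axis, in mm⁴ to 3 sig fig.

Break the section into simple shapes (no overlaps), measuring from the bottom-left corner of the bounding box.
Rectangular body: 120 × 60, A = 7 200 mm², y = 30 mm, Ī = 2 160 000 mm⁴.
Semicircular cap: semicircle r = 60, A = 5654.9 mm², y = 85.465 mm, Ī = 1 422 450 mm⁴.
Centroid: ȳ = ΣA·y / ΣA = 54.399 mm.
Transfer each piece to the horizontal centroidal axis using Ī + A·d² with d = y − 54.399:
  rectangular body: d = -24.399 mm → contributes +6 446 244 mm⁴
  semicircular cap: d = 31.066 mm → contributes +6 879 865 mm⁴
Total I = 13 326 109 mm⁴.

I_x ≈ 1.33 × 10⁷ mm⁴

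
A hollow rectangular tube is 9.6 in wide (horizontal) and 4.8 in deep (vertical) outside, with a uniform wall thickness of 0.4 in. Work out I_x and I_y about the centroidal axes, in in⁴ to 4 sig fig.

Split into non-overlapping primitives; take the origin at the lower-left of the bounding box.
Outer rectangle: 9.6 × 4.8, A = 46.08 in², y = 2.4 in, Ī = 88.4736 in⁴.
Inner void (subtracted): 8.8 × 4, A = 35.2 in², y = 2.4 in, Ī = 46.9333 in⁴.
By symmetry the centroid is at mid-height, ȳ = 2.4 in.
All pieces are centred on the centroidal x-axis, so I = ΣĪ (holes subtracted) = 41.5403 in⁴.
Repeating about the centroidal y-axis gives I_y = 126.737 in⁴.

I_x ≈ 41.54 in⁴, I_y ≈ 126.7 in⁴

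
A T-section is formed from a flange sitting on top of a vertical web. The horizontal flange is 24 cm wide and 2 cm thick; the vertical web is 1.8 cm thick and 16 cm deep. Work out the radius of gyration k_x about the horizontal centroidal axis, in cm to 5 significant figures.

k_x ≈ 5.2147 cm

Decompose the section into non-overlapping parts with the origin at the bottom-left of its bounding rectangle.
Flange: 24 × 2, A = 48 cm², y = 17 cm, Ī = 16 cm⁴.
Web: 1.8 × 16, A = 28.8 cm², y = 8 cm, Ī = 614.4 cm⁴.
Centroid: ȳ = ΣA·y / ΣA = 13.625 cm.
Transfer each piece to the horizontal centroidal axis using Ī + A·d² with d = y − 13.625:
  flange: d = 3.375 cm → contributes +562.75 cm⁴
  web: d = -5.625 cm → contributes +1525.65 cm⁴
Total I = 2088.4 cm⁴.
Radius of gyration: k = √(I/A) = √(2088.4 / 76.8) = 5.214663 cm.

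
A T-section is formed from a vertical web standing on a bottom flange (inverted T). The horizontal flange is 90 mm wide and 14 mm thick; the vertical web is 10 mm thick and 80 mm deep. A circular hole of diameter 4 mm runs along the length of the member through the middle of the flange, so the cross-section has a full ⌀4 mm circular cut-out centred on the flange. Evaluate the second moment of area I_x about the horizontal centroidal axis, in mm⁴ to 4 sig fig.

Break the section into simple shapes (no overlaps), measuring from the bottom-left corner of the bounding box.
Flange: 90 × 14, A = 1 260 mm², y = 7 mm, Ī = 20 580 mm⁴.
Web: 10 × 80, A = 800 mm², y = 54 mm, Ī = 426 667 mm⁴.
Hole (subtracted): ⌀4, A = 12.5664 mm², y = 7 mm, Ī = 12.5664 mm⁴.
Centroid: ȳ = ΣA·y / ΣA = 25.3645 mm.
Transfer each piece to the horizontal centroidal axis using Ī + A·d² with d = y − 25.3645:
  flange: d = -18.3645 mm → contributes +445 519 mm⁴
  web: d = 28.6355 mm → contributes +1 082 662 mm⁴
  hole: d = -18.3645 mm → contributes −4250.61 mm⁴
Total I = 1 523 931 mm⁴.

I_x ≈ 1.524 × 10⁶ mm⁴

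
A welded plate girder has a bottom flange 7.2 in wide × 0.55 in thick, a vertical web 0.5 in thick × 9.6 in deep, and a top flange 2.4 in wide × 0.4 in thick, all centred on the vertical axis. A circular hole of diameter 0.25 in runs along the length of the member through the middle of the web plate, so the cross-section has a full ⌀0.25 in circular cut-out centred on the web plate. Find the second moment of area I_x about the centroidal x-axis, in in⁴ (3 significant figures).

I_x ≈ 139 in⁴

Break the section into simple shapes (no overlaps), measuring from the bottom-left corner of the bounding box.
Bottom plate: 7.2 × 0.55, A = 3.96 in², y = 0.275 in, Ī = 0.099825 in⁴.
Web plate: 0.5 × 9.6, A = 4.8 in², y = 5.35 in, Ī = 36.864 in⁴.
Top plate: 2.4 × 0.4, A = 0.96 in², y = 10.35 in, Ī = 0.0128 in⁴.
Hole (subtracted): ⌀0.25, A = 0.049087 in², y = 5.35 in, Ī = 0.00019175 in⁴.
Centroid: ȳ = ΣA·y / ΣA = 3.7682 in.
Transfer each piece to the centroidal x-axis using Ī + A·d² with d = y − 3.7682:
  bottom plate: d = -3.4932 in → contributes +48.423 in⁴
  web plate: d = 1.5818 in → contributes +48.873 in⁴
  top plate: d = 6.5818 in → contributes +41.6 in⁴
  hole: d = 1.5818 in → contributes −0.12301 in⁴
Total I = 138.77 in⁴.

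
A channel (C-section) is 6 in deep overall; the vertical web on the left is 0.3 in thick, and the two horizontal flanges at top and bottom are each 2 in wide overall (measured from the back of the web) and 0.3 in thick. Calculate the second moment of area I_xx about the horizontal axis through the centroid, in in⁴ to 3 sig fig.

I_xx ≈ 13.7 in⁴

Break the section into simple shapes (no overlaps), measuring from the bottom-left corner of the bounding box.
Web: 0.3 × 6, A = 1.8 in², y = 3 in, Ī = 5.4 in⁴.
Top flange (beyond web): 1.7 × 0.3, A = 0.51 in², y = 5.85 in, Ī = 0.003825 in⁴.
Bottom flange (beyond web): 1.7 × 0.3, A = 0.51 in², y = 0.15 in, Ī = 0.003825 in⁴.
By symmetry the centroid is at mid-height, ȳ = 3 in.
Transfer each piece to the horizontal axis through the centroid using Ī + A·d² with d = y − 3:
  web: d = 0 in → contributes +5.4 in⁴
  top flange (beyond web): d = 2.85 in → contributes +4.1463 in⁴
  bottom flange (beyond web): d = -2.85 in → contributes +4.1463 in⁴
Total I = 13.693 in⁴.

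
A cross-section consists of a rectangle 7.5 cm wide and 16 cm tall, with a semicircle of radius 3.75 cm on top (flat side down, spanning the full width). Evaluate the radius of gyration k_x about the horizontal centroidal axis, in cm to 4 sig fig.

Break the section into simple shapes (no overlaps), measuring from the bottom-left corner of the bounding box.
Rectangular body: 7.5 × 16, A = 120 cm², y = 8 cm, Ī = 2 560 cm⁴.
Semicircular cap: semicircle r = 3.75, A = 22.0893 cm², y = 17.5915 cm, Ī = 21.7049 cm⁴.
Centroid: ȳ = ΣA·y / ΣA = 9.49111 cm.
Transfer each piece to the horizontal centroidal axis using Ī + A·d² with d = y − 9.49111:
  rectangular body: d = -1.49111 cm → contributes +2826.81 cm⁴
  semicircular cap: d = 8.10044 cm → contributes +1471.14 cm⁴
Total I = 4297.95 cm⁴.
Radius of gyration: k = √(I/A) = √(4297.95 / 142.089) = 5.49984 cm.

k_x ≈ 5.500 cm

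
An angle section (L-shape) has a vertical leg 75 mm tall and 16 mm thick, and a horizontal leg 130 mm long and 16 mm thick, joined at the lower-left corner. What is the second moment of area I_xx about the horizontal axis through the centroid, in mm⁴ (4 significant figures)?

I_xx ≈ 1.231 × 10⁶ mm⁴

Break the section into simple shapes (no overlaps), measuring from the bottom-left corner of the bounding box.
Vertical leg: 16 × 75, A = 1 200 mm², y = 37.5 mm, Ī = 562 500 mm⁴.
Horizontal leg (remainder): 114 × 16, A = 1 824 mm², y = 8 mm, Ī = 38 912 mm⁴.
Centroid: ȳ = ΣA·y / ΣA = 19.7063 mm.
Transfer each piece to the horizontal axis through the centroid using Ī + A·d² with d = y − 19.7063:
  vertical leg: d = 17.7937 mm → contributes +942 437 mm⁴
  horizontal leg (remainder): d = -11.7063 mm → contributes +288 870 mm⁴
Total I = 1 231 307 mm⁴.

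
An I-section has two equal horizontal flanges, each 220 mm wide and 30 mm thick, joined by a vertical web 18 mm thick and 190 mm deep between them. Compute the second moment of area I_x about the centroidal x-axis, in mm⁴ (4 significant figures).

I_x ≈ 1.710 × 10⁸ mm⁴

Break the section into simple shapes (no overlaps), measuring from the bottom-left corner of the bounding box.
Bottom flange: 220 × 30, A = 6 600 mm², y = 15 mm, Ī = 495 000 mm⁴.
Web: 18 × 190, A = 3 420 mm², y = 125 mm, Ī = 10 288 500 mm⁴.
Top flange: 220 × 30, A = 6 600 mm², y = 235 mm, Ī = 495 000 mm⁴.
By symmetry the centroid is at mid-height, ȳ = 125 mm.
Transfer each piece to the centroidal x-axis using Ī + A·d² with d = y − 125:
  bottom flange: d = -110 mm → contributes +80 355 000 mm⁴
  web: d = 0 mm → contributes +10 288 500 mm⁴
  top flange: d = 110 mm → contributes +80 355 000 mm⁴
Total I = 170 998 500 mm⁴.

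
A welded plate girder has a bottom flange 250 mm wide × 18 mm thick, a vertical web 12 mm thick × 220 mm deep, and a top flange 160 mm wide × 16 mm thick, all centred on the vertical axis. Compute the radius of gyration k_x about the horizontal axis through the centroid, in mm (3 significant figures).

k_x ≈ 104 mm

Split into non-overlapping primitives; take the origin at the lower-left of the bounding box.
Bottom plate: 250 × 18, A = 4 500 mm², y = 9 mm, Ī = 121 500 mm⁴.
Web plate: 12 × 220, A = 2 640 mm², y = 128 mm, Ī = 10 648 000 mm⁴.
Top plate: 160 × 16, A = 2 560 mm², y = 246 mm, Ī = 54 613 mm⁴.
Centroid: ȳ = ΣA·y / ΣA = 103.94 mm.
Transfer each piece to the horizontal axis through the centroid using Ī + A·d² with d = y − 103.94:
  bottom plate: d = -94.936 mm → contributes +40 679 369 mm⁴
  web plate: d = 24.064 mm → contributes +12 176 750 mm⁴
  top plate: d = 142.06 mm → contributes +51 720 934 mm⁴
Total I = 104 577 054 mm⁴.
Radius of gyration: k = √(I/A) = √(104 577 054 / 9 700) = 103.83 mm.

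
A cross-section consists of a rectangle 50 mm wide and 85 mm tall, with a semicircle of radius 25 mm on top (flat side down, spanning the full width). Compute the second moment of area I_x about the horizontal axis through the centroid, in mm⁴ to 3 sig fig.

I_x ≈ 4.85 × 10⁶ mm⁴

Split into non-overlapping primitives; take the origin at the lower-left of the bounding box.
Rectangular body: 50 × 85, A = 4 250 mm², y = 42.5 mm, Ī = 2 558 854 mm⁴.
Semicircular cap: semicircle r = 25, A = 981.75 mm², y = 95.61 mm, Ī = 42 874 mm⁴.
Centroid: ȳ = ΣA·y / ΣA = 52.466 mm.
Transfer each piece to the horizontal axis through the centroid using Ī + A·d² with d = y − 52.466:
  rectangular body: d = -9.9663 mm → contributes +2 980 991 mm⁴
  semicircular cap: d = 43.144 mm → contributes +1 870 310 mm⁴
Total I = 4 851 301 mm⁴.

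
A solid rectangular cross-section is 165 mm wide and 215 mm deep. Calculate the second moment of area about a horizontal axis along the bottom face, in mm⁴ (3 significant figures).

The section: 165 × 215, A = 35 475 mm², y = 107.5 mm, Ī = 136 652 656 mm⁴.
Transfer it to the bottom edge using Ī + A·d² with d = y − 0:
  the section: d = 107.5 mm → contributes +546 610 625 mm⁴
Total I = 546 610 625 mm⁴.

I_base ≈ 5.47 × 10⁸ mm⁴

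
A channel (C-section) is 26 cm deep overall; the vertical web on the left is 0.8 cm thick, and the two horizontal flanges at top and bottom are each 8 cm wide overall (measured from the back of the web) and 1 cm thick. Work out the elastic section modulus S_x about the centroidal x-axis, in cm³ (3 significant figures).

Treat the section as a set of non-overlapping primitives; coordinates are from the bounding-box lower-left.
Web: 0.8 × 26, A = 20.8 cm², y = 13 cm, Ī = 1171.7 cm⁴.
Top flange (beyond web): 7.2 × 1, A = 7.2 cm², y = 25.5 cm, Ī = 0.6 cm⁴.
Bottom flange (beyond web): 7.2 × 1, A = 7.2 cm², y = 0.5 cm, Ī = 0.6 cm⁴.
By symmetry the centroid is at mid-height, ȳ = 13 cm.
Transfer each piece to the centroidal x-axis using Ī + A·d² with d = y − 13:
  web: d = 0 cm → contributes +1171.7 cm⁴
  top flange (beyond web): d = 12.5 cm → contributes +1125.6 cm⁴
  bottom flange (beyond web): d = -12.5 cm → contributes +1125.6 cm⁴
Total I = 3422.9 cm⁴.
Extreme fibre distance c = 13 cm; S = I/c = 263.3 cm³.

S_x ≈ 263 cm³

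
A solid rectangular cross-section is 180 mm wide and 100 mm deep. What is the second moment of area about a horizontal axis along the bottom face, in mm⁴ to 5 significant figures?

I_base ≈ 6.0000 × 10⁷ mm⁴

The section: 180 × 100, A = 18 000 mm², y = 50 mm, Ī = 15 000 000 mm⁴.
Transfer it to a horizontal axis along the bottom face using Ī + A·d² with d = y − 0:
  the section: d = 50 mm → contributes +60 000 000 mm⁴
Total I = 60 000 000 mm⁴.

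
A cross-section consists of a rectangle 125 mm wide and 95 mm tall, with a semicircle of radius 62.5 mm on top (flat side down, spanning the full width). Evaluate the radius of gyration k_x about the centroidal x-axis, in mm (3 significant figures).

Break the section into simple shapes (no overlaps), measuring from the bottom-left corner of the bounding box.
Rectangular body: 125 × 95, A = 11 875 mm², y = 47.5 mm, Ī = 8 930 990 mm⁴.
Semicircular cap: semicircle r = 62.5, A = 6135.9 mm², y = 121.53 mm, Ī = 1 674 758 mm⁴.
Centroid: ȳ = ΣA·y / ΣA = 72.719 mm.
Transfer each piece to the centroidal x-axis using Ī + A·d² with d = y − 72.719:
  rectangular body: d = -25.219 mm → contributes +16 483 442 mm⁴
  semicircular cap: d = 48.807 mm → contributes +16 291 201 mm⁴
Total I = 32 774 643 mm⁴.
Radius of gyration: k = √(I/A) = √(32 774 643 / 18 011) = 42.658 mm.

k_x ≈ 42.7 mm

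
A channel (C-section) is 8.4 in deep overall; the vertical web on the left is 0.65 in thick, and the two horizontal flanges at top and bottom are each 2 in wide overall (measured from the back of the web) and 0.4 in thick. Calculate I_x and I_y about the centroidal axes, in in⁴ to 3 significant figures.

I_x ≈ 49.4 in⁴, I_y ≈ 1.26 in⁴

Treat the section as a set of non-overlapping primitives; coordinates are from the bounding-box lower-left.
Web: 0.65 × 8.4, A = 5.46 in², y = 4.2 in, Ī = 32.105 in⁴.
Top flange (beyond web): 1.35 × 0.4, A = 0.54 in², y = 8.2 in, Ī = 0.0072 in⁴.
Bottom flange (beyond web): 1.35 × 0.4, A = 0.54 in², y = 0.2 in, Ī = 0.0072 in⁴.
By symmetry the centroid is at mid-height, ȳ = 4.2 in.
Transfer each piece to the centroidal x-axis using Ī + A·d² with d = y − 4.2:
  web: d = 0 in → contributes +32.105 in⁴
  top flange (beyond web): d = 4 in → contributes +8.6472 in⁴
  bottom flange (beyond web): d = -4 in → contributes +8.6472 in⁴
Total I = 49.399 in⁴.
For the y-axis: x̄ = 0.49014 in.
Repeating about the centroidal y-axis gives I_y = 1.2579 in⁴.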